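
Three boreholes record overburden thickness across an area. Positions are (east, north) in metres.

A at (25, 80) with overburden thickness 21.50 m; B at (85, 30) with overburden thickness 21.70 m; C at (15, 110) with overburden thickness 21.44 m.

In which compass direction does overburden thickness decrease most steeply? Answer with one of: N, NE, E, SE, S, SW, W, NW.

With d = a·x + b·y + c and A as origin, the differences give:
  60·a + (-50)·b = +0.20
  (-10)·a + 30·b = -0.06
Eliminate b (×30 and ×(-50), subtract): 1300·a = 3.000 → a = ∂d/∂x = +0.002308
Back-substitute: b = ∂d/∂y = -0.001231.
Steepest decrease is along −∇f = (-0.002308 E, +0.001231 N) → northwest.

NW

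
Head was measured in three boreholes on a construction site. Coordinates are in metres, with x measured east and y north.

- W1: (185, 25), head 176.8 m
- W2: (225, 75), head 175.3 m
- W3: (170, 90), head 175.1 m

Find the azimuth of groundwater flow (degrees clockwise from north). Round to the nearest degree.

008°

Taking W1 as reference: W2−W1 = (40, 50, -1.5); W3−W1 = (-15, 65, -1.7).
Solve a·Δx + b·Δy = Δh: det = 40·65 − (-15)·50 = 3350.
∂h/∂x = [(-1.5)·65 − (-1.7)·50] / 3350 = -0.003731
∂h/∂y = [40·(-1.7) − (-15)·(-1.5)] / 3350 = -0.02701
Flow direction (−∇h) has components (+0.003731 E, +0.02701 N).
Azimuth = atan2(E, N) = atan2(+0.003731, +0.02701) = 7.9° ≈ 008°.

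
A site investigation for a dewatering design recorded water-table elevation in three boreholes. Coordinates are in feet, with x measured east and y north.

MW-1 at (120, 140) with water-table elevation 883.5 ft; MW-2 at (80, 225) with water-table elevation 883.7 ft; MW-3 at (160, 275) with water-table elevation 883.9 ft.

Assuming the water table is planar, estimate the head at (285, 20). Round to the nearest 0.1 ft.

883.3 ft

With h = a·x + b·y + c and MW-1 as origin, the differences give:
  (-40)·a + 85·b = +0.2
  40·a + 135·b = +0.4
Eliminate b (×135 and ×85, subtract): -8800·a = -7.00 → a = ∂h/∂x = +0.0007955
Back-substitute: b = ∂h/∂y = +0.002727.
h(285, 20) = 883.5 + (+0.0007955)·(165) + (+0.002727)·(-120) = 883.5 +0.131 -0.327 = 883.304 ft.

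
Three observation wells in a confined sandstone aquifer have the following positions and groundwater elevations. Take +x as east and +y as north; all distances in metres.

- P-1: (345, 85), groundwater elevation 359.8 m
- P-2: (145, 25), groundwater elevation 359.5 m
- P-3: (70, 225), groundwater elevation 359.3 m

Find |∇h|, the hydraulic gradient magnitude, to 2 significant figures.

Differences from P-1: to P-2 (Δx, Δy, Δh) = (-200, -60, -0.3); to P-3 = (-275, 140, -0.5).
Solve a·Δx + b·Δy = Δh: det = (-200)·140 − (-275)·(-60) = -44500.
∂h/∂x = [(-0.3)·140 − (-0.5)·(-60)] / -44500 = +0.001618
∂h/∂y = [(-200)·(-0.5) − (-275)·(-0.3)] / -44500 = -0.0003933
|∇h| = √(0.001618² + -0.0003933²) = 0.001665

0.0017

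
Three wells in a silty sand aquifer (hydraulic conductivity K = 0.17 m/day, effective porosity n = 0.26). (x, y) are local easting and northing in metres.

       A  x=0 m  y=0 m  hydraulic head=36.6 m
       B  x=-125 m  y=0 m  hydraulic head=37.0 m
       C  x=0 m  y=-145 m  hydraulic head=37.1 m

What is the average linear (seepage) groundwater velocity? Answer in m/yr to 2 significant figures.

∂h/∂x = (37.0 − 36.6) / (-125 − 0) = -0.003200
∂h/∂y = (37.1 − 36.6) / (-145 − 0) = -0.003448
|∇h| = √(-0.003200² + -0.003448²) = 0.004704
Seepage velocity v = K·i/n = 0.17 × 0.004704 / 0.26 = 0.003076 m/day = 1.124 m/yr.

1.1 m/yr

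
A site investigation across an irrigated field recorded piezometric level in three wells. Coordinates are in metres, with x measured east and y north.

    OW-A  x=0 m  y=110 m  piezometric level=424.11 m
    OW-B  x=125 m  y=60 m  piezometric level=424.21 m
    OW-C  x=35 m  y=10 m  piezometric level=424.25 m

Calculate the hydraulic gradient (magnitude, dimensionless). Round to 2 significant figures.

With h = a·x + b·y + c and OW-A as origin, the differences give:
  125·a + (-50)·b = +0.10
  35·a + (-100)·b = +0.14
Eliminate b (×(-100) and ×(-50), subtract): -10750·a = -3.000 → a = ∂h/∂x = +0.0002791
Back-substitute: b = ∂h/∂y = -0.001302.
|∇h| = √(0.0002791² + -0.001302²) = 0.001332

0.0013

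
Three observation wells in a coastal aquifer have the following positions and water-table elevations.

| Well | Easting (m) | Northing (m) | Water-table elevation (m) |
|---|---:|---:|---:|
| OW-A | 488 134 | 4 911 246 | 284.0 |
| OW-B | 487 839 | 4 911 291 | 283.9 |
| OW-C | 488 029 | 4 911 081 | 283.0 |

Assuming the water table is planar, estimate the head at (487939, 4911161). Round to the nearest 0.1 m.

Taking OW-A as reference: OW-B−OW-A = (-295, 45, -0.1); OW-C−OW-A = (-105, -165, -1.0).
Solve a·Δx + b·Δy = Δh: det = (-295)·(-165) − (-105)·45 = 53400.
∂h/∂x = [(-0.1)·(-165) − (-1.0)·45] / 53400 = +0.001152
∂h/∂y = [(-295)·(-1.0) − (-105)·(-0.1)] / 53400 = +0.005328
h(487939, 4911161) = 284.0 + (+0.001152)·(-195) + (+0.005328)·(-85) = 284.0 -0.225 -0.453 = 283.323 m.

283.3 m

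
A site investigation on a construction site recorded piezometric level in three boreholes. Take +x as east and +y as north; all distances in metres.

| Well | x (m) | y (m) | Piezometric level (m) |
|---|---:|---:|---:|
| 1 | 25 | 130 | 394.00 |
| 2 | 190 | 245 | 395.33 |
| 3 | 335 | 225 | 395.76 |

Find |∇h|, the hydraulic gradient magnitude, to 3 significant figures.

With h = a·x + b·y + c and 1 as origin, the differences give:
  165·a + 115·b = +1.33
  310·a + 95·b = +1.76
Eliminate b (×95 and ×115, subtract): -19975·a = -76.050 → a = ∂h/∂x = +0.003807
Back-substitute: b = ∂h/∂y = +0.006103.
|∇h| = √(0.003807² + 0.006103²) = 0.007193

0.00719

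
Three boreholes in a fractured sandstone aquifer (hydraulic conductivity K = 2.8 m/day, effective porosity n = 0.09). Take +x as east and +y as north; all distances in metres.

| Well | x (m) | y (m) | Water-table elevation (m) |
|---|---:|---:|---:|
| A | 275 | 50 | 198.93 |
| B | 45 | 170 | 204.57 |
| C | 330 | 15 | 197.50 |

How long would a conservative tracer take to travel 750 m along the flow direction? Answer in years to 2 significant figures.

3.0 years

Taking A as reference: B−A = (-230, 120, +5.64); C−A = (55, -35, -1.43).
Determinant of the coordinate differences = (-230)·(-35) − 55·120 = 1450.
∂h/∂x = [(+5.64)·(-35) − (-1.43)·120] / 1450 = -0.01779
∂h/∂y = [(-230)·(-1.43) − 55·(+5.64)] / 1450 = +0.01290
|∇h| = √(-0.01779² + 0.01290²) = 0.02197
Seepage velocity v = K·i/n = 2.8 × 0.02197 / 0.09 = 0.6835 m/day.
t = 750 / 0.6835 = 1097 days = 3 years.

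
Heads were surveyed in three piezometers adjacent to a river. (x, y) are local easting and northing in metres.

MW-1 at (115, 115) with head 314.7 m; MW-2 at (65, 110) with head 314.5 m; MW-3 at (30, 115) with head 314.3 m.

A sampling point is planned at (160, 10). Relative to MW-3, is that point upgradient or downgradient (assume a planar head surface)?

upgradient

Differences from MW-1: to MW-2 (Δx, Δy, Δh) = (-50, -5, -0.2); to MW-3 = (-85, 0, -0.4).
Determinant of the coordinate differences = (-50)·0 − (-85)·(-5) = -425.
∂h/∂x = [(-0.2)·0 − (-0.4)·(-5)] / -425 = +0.004706
∂h/∂y = [(-50)·(-0.4) − (-85)·(-0.2)] / -425 = -0.007059
Head at (160, 10) = 314.7 + (+0.004706)·(45) + (-0.007059)·(-105) = 315.65 m.
That is higher than the 314.3 m at MW-3, so the point is upgradient.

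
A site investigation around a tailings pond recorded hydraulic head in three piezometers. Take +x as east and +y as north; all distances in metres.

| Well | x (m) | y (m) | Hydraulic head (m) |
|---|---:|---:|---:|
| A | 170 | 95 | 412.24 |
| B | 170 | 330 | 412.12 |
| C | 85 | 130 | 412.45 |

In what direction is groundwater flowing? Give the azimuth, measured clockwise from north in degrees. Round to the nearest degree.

079°

Differences from A: to B (Δx, Δy, Δh) = (0, 235, -0.12); to C = (-85, 35, +0.21).
Determinant of the coordinate differences = 0·35 − (-85)·235 = 19975.
∂h/∂x = [(-0.12)·35 − (+0.21)·235] / 19975 = -0.002681
∂h/∂y = [0·(+0.21) − (-85)·(-0.12)] / 19975 = -0.0005106
Flow direction (−∇h) has components (+0.002681 E, +0.0005106 N).
Azimuth = atan2(E, N) = atan2(+0.002681, +0.0005106) = 79.2° ≈ 079°.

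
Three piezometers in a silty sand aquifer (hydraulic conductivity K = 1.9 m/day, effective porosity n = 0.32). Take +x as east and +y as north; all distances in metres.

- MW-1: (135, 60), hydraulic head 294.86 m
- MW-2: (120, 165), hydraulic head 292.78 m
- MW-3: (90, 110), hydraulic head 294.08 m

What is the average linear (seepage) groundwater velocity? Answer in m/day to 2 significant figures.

With h = a·x + b·y + c and MW-1 as origin, the differences give:
  (-15)·a + 105·b = -2.08
  (-45)·a + 50·b = -0.78
Eliminate b (×50 and ×105, subtract): 3975·a = -22.100 → a = ∂h/∂x = -0.005560
Back-substitute: b = ∂h/∂y = -0.02060.
|∇h| = √(-0.005560² + -0.02060²) = 0.02134
Seepage velocity v = K·i/n = 1.9 × 0.02134 / 0.32 = 0.1267 m/day.

0.13 m/day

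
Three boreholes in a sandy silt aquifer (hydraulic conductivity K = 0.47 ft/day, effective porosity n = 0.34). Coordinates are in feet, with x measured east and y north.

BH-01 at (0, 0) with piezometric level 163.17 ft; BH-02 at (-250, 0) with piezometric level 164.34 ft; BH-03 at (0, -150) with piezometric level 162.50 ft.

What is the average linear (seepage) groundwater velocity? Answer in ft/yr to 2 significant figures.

∂h/∂x = (164.34 − 163.17) / (-250 − 0) = -0.004680
∂h/∂y = (162.50 − 163.17) / (-150 − 0) = +0.004467
|∇h| = √(-0.004680² + 0.004467²) = 0.00647
Seepage velocity v = K·i/n = 0.47 × 0.00647 / 0.34 = 0.008944 ft/day = 3.267 ft/yr.

3.3 ft/yr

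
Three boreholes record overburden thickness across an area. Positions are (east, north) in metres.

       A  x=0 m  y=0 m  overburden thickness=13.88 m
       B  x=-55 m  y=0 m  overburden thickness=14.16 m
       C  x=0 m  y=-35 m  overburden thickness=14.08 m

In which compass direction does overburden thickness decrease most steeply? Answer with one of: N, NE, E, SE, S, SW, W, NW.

NE

∂d/∂x = (14.16 − 13.88) / (-55 − 0) = -0.005091
∂d/∂y = (14.08 − 13.88) / (-35 − 0) = -0.005714
Steepest decrease is along −∇f = (+0.005091 E, +0.005714 N) → northeast.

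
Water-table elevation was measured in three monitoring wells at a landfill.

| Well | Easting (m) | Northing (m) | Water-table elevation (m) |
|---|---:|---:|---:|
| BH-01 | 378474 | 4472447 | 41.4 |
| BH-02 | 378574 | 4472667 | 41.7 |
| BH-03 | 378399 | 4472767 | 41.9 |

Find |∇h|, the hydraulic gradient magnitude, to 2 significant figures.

With h = a·x + b·y + c and BH-01 as origin, the differences give:
  100·a + 220·b = +0.3
  (-75)·a + 320·b = +0.5
Eliminate b (×320 and ×220, subtract): 48500·a = -14.00 → a = ∂h/∂x = -0.0002887
Back-substitute: b = ∂h/∂y = +0.001495.
|∇h| = √(-0.0002887² + 0.001495²) = 0.001523

0.0015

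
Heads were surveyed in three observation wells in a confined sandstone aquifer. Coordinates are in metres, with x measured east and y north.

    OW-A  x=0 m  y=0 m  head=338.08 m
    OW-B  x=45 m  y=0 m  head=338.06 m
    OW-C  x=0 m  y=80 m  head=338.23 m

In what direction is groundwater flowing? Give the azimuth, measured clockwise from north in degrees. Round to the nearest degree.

∂h/∂x = (338.06 − 338.08) / (45 − 0) = -0.0004444
∂h/∂y = (338.23 − 338.08) / (80 − 0) = +0.001875
Flow direction (−∇h) has components (+0.0004444 E, -0.001875 N).
Azimuth = atan2(E, N) = atan2(+0.0004444, -0.001875) = 166.7° ≈ 167°.

167°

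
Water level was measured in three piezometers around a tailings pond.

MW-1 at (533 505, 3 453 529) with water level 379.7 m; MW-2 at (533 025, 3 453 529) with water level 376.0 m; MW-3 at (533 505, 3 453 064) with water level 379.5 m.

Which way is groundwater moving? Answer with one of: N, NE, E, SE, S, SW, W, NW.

W

∂h/∂x = (376.0 − 379.7) / (533025 − 533505) = +0.007708
∂h/∂y = (379.5 − 379.7) / (3453064 − 3453529) = +0.0004301
Flow = −∇h = (-0.007708 east, -0.0004301 north), which points west.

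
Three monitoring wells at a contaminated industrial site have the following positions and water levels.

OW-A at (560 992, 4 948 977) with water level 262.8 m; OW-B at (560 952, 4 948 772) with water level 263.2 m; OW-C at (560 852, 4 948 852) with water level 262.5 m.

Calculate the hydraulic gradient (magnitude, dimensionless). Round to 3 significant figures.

Three-point gradient (reference OW-A): Δ to OW-B = (-40, -205, +0.4), Δ to OW-C = (-140, -125, -0.3).
∂h/∂x = +0.004705, ∂h/∂y = -0.002869 (det = -23700).
|∇h| = √(0.004705² + -0.002869²) = 0.005511

0.00551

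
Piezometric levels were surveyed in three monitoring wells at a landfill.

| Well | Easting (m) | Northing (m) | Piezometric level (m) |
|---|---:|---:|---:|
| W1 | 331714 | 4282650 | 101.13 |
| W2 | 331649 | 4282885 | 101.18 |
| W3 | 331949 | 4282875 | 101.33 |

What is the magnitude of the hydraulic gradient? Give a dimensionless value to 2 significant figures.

0.00062

Taking W1 as reference: W2−W1 = (-65, 235, +0.05); W3−W1 = (235, 225, +0.20).
Determinant of the coordinate differences = (-65)·225 − 235·235 = -69850.
∂h/∂x = [(+0.05)·225 − (+0.20)·235] / -69850 = +0.0005118
∂h/∂y = [(-65)·(+0.20) − 235·(+0.05)] / -69850 = +0.0003543
|∇h| = √(0.0005118² + 0.0003543²) = 0.0006225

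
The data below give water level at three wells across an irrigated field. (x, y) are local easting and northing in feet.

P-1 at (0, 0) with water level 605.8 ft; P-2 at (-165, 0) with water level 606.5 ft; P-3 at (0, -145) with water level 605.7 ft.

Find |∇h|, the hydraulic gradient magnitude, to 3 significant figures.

∂h/∂x = (606.5 − 605.8) / (-165 − 0) = -0.004242
∂h/∂y = (605.7 − 605.8) / (-145 − 0) = +0.0006897
|∇h| = √(-0.004242² + 0.0006897²) = 0.004298

0.00430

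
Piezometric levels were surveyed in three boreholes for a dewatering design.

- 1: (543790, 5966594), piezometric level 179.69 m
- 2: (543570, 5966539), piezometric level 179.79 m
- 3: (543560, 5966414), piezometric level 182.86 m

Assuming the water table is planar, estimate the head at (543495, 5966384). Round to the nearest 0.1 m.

183.2 m

Differences from 1: to 2 (Δx, Δy, Δh) = (-220, -55, +0.10); to 3 = (-230, -180, +3.17).
Solve a·Δx + b·Δy = Δh: det = (-220)·(-180) − (-230)·(-55) = 26950.
∂h/∂x = [(+0.10)·(-180) − (+3.17)·(-55)] / 26950 = +0.005801
∂h/∂y = [(-220)·(+3.17) − (-230)·(+0.10)] / 26950 = -0.02502
h(543495, 5966384) = 179.69 + (+0.005801)·(-295) + (-0.02502)·(-210) = 179.69 -1.711 +5.255 = 183.234 m.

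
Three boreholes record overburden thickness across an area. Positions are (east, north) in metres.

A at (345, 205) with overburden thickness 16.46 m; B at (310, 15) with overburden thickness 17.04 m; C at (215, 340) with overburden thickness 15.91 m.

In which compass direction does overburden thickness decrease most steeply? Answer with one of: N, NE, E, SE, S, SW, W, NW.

N

Taking A as reference: B−A = (-35, -190, +0.58); C−A = (-130, 135, -0.55).
Solve a·Δx + b·Δy = Δd: det = (-35)·135 − (-130)·(-190) = -29425.
∂d/∂x = [(+0.58)·135 − (-0.55)·(-190)] / -29425 = +0.0008904
∂d/∂y = [(-35)·(-0.55) − (-130)·(+0.58)] / -29425 = -0.003217
Steepest decrease is along −∇f = (-0.0008904 E, +0.003217 N) → north.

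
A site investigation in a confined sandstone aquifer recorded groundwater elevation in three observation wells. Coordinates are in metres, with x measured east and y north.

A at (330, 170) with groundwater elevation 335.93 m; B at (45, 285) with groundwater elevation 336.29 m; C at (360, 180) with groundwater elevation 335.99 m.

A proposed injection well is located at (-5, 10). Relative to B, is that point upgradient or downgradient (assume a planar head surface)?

downgradient

With h = a·x + b·y + c and A as origin, the differences give:
  (-285)·a + 115·b = +0.36
  30·a + 10·b = +0.06
Eliminate b (×10 and ×115, subtract): -6300·a = -3.300 → a = ∂h/∂x = +0.0005238
Back-substitute: b = ∂h/∂y = +0.004429.
Head at (-5, 10) = 335.93 + (+0.0005238)·(-335) + (+0.004429)·(-160) = 335.05 m.
That is lower than the 336.29 m at B, so the point is downgradient.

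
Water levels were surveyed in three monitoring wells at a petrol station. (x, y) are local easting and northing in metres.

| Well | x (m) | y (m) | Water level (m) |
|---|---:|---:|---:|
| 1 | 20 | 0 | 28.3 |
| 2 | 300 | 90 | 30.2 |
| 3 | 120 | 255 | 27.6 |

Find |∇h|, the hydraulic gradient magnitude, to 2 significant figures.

With h = a·x + b·y + c and 1 as origin, the differences give:
  280·a + 90·b = +1.9
  100·a + 255·b = -0.7
Eliminate b (×255 and ×90, subtract): 62400·a = 547.50 → a = ∂h/∂x = +0.008774
Back-substitute: b = ∂h/∂y = -0.006186.
|∇h| = √(0.008774² + -0.006186²) = 0.01074

0.011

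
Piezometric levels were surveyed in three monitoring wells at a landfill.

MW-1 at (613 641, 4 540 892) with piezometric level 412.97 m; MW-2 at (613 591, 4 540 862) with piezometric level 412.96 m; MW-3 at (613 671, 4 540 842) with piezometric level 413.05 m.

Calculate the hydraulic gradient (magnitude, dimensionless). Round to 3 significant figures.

Differences from MW-1: to MW-2 (Δx, Δy, Δh) = (-50, -30, -0.01); to MW-3 = (30, -50, +0.08).
Solve a·Δx + b·Δy = Δh: det = (-50)·(-50) − 30·(-30) = 3400.
∂h/∂x = [(-0.01)·(-50) − (+0.08)·(-30)] / 3400 = +0.0008529
∂h/∂y = [(-50)·(+0.08) − 30·(-0.01)] / 3400 = -0.001088
|∇h| = √(0.0008529² + -0.001088²) = 0.001382

0.00138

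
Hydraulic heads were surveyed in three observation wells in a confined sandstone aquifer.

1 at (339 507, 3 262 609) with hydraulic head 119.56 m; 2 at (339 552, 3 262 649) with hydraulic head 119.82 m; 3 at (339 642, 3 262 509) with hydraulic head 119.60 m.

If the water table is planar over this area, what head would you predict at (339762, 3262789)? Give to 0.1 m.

Taking 1 as reference: 2−1 = (45, 40, +0.26); 3−1 = (135, -100, +0.04).
Solve a·Δx + b·Δy = Δh: det = 45·(-100) − 135·40 = -9900.
∂h/∂x = [(+0.26)·(-100) − (+0.04)·40] / -9900 = +0.002788
∂h/∂y = [45·(+0.04) − 135·(+0.26)] / -9900 = +0.003364
h(339762, 3262789) = 119.56 + (+0.002788)·(255) + (+0.003364)·(180) = 119.56 +0.711 +0.605 = 120.876 m.

120.9 m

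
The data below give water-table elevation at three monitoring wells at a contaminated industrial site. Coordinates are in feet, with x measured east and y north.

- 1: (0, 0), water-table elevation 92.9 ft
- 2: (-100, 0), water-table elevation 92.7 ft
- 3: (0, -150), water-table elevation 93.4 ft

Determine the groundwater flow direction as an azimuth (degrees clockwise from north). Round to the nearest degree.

∂h/∂x = (92.7 − 92.9) / (-100 − 0) = +0.002000
∂h/∂y = (93.4 − 92.9) / (-150 − 0) = -0.003333
Flow direction (−∇h) has components (-0.002000 E, +0.003333 N).
Azimuth = atan2(E, N) = atan2(-0.002000, +0.003333) = 329.0° ≈ 329°.

329°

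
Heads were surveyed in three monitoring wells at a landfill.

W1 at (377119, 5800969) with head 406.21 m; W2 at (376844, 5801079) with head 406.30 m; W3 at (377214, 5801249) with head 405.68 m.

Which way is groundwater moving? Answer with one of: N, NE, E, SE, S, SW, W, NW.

Taking W1 as reference: W2−W1 = (-275, 110, +0.09); W3−W1 = (95, 280, -0.53).
Solve a·Δx + b·Δy = Δh: det = (-275)·280 − 95·110 = -87450.
∂h/∂x = [(+0.09)·280 − (-0.53)·110] / -87450 = -0.0009548
∂h/∂y = [(-275)·(-0.53) − 95·(+0.09)] / -87450 = -0.001569
Flow = −∇h = (+0.0009548 east, +0.001569 north), which points northeast.

NE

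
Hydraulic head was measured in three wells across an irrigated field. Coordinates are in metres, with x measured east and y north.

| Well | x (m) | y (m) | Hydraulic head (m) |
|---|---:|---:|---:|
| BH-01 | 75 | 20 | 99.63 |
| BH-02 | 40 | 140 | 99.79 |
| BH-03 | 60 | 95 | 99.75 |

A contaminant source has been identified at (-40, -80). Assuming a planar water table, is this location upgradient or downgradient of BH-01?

Taking BH-01 as reference: BH-02−BH-01 = (-35, 120, +0.16); BH-03−BH-01 = (-15, 75, +0.12).
Solve a·Δx + b·Δy = Δh: det = (-35)·75 − (-15)·120 = -825.
∂h/∂x = [(+0.16)·75 − (+0.12)·120] / -825 = +0.002909
∂h/∂y = [(-35)·(+0.12) − (-15)·(+0.16)] / -825 = +0.002182
Head at (-40, -80) = 99.63 + (+0.002909)·(-115) + (+0.002182)·(-100) = 99.08 m.
That is lower than the 99.63 m at BH-01, so the point is downgradient.

downgradient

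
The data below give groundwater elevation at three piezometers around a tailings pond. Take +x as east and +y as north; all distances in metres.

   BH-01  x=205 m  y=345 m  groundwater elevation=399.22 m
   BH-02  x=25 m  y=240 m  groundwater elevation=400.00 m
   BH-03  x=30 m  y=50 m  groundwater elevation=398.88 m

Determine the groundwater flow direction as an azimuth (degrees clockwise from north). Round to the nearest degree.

With h = a·x + b·y + c and BH-01 as origin, the differences give:
  (-180)·a + (-105)·b = +0.78
  (-175)·a + (-295)·b = -0.34
Eliminate b (×(-295) and ×(-105), subtract): 34725·a = -265.800 → a = ∂h/∂x = -0.007654
Back-substitute: b = ∂h/∂y = +0.005693.
Flow direction (−∇h) has components (+0.007654 E, -0.005693 N).
Azimuth = atan2(E, N) = atan2(+0.007654, -0.005693) = 126.6° ≈ 127°.

127°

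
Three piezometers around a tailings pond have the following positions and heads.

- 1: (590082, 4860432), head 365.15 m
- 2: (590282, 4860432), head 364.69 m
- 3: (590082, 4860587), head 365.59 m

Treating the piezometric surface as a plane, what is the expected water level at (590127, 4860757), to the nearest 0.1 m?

∂h/∂x = (364.69 − 365.15) / (590282 − 590082) = -0.002300
∂h/∂y = (365.59 − 365.15) / (4860587 − 4860432) = +0.002839
h(590127, 4860757) = 365.15 + (-0.002300)·(45) + (+0.002839)·(325) = 365.15 -0.103 +0.923 = 365.969 m.

366.0 m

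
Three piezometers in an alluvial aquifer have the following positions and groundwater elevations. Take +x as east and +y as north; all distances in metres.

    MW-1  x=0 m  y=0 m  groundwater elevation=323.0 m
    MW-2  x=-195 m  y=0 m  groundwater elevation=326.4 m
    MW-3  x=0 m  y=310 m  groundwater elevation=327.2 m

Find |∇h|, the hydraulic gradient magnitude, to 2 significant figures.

0.022

∂h/∂x = (326.4 − 323.0) / (-195 − 0) = -0.01744
∂h/∂y = (327.2 − 323.0) / (310 − 0) = +0.01355
|∇h| = √(-0.01744² + 0.01355²) = 0.02209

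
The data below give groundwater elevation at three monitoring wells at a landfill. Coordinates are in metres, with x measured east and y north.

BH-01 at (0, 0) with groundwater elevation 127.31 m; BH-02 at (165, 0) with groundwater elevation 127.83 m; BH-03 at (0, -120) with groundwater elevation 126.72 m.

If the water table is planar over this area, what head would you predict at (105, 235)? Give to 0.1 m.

128.8 m

∂h/∂x = (127.83 − 127.31) / (165 − 0) = +0.003152
∂h/∂y = (126.72 − 127.31) / (-120 − 0) = +0.004917
h(105, 235) = 127.31 + (+0.003152)·(105) + (+0.004917)·(235) = 127.31 +0.331 +1.155 = 128.796 m.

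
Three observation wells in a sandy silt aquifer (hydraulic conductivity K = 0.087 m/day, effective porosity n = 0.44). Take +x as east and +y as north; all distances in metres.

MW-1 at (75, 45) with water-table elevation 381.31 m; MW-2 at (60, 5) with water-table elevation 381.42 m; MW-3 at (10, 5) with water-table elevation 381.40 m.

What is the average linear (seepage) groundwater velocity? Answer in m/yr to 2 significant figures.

Taking MW-1 as reference: MW-2−MW-1 = (-15, -40, +0.11); MW-3−MW-1 = (-65, -40, +0.09).
Solve a·Δx + b·Δy = Δh: det = (-15)·(-40) − (-65)·(-40) = -2000.
∂h/∂x = [(+0.11)·(-40) − (+0.09)·(-40)] / -2000 = +0.0004000
∂h/∂y = [(-15)·(+0.09) − (-65)·(+0.11)] / -2000 = -0.002900
|∇h| = √(0.0004000² + -0.002900²) = 0.002927
Seepage velocity v = K·i/n = 0.087 × 0.002927 / 0.44 = 0.0005787 m/day = 0.2114 m/yr.

0.21 m/yr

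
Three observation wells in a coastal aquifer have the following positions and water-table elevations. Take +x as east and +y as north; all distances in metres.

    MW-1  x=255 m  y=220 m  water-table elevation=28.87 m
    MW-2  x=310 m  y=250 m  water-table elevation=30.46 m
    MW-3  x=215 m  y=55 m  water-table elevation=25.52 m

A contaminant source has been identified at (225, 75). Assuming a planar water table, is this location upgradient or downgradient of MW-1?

downgradient

Three-point gradient (reference MW-1): Δ to MW-2 = (55, 30, +1.59), Δ to MW-3 = (-40, -165, -3.35).
∂h/∂x = +0.02055, ∂h/∂y = +0.01532 (det = -7875).
Head at (225, 75) = 28.87 + (+0.02055)·(-30) + (+0.01532)·(-145) = 26.03 m.
That is lower than the 28.87 m at MW-1, so the point is downgradient.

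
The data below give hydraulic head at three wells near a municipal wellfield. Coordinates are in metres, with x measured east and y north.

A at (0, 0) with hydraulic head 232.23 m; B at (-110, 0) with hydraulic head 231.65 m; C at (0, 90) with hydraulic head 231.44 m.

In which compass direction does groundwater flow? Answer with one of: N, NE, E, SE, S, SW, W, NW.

∂h/∂x = (231.65 − 232.23) / (-110 − 0) = +0.005273
∂h/∂y = (231.44 − 232.23) / (90 − 0) = -0.008778
Flow = −∇h = (-0.005273 east, +0.008778 north), which points northwest.

NW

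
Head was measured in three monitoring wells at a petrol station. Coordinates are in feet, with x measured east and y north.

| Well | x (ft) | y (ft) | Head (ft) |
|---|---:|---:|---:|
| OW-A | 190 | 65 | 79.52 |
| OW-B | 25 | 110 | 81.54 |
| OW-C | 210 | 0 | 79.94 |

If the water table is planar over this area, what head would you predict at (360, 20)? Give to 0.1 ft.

77.4 ft

Taking OW-A as reference: OW-B−OW-A = (-165, 45, +2.02); OW-C−OW-A = (20, -65, +0.42).
Determinant of the coordinate differences = (-165)·(-65) − 20·45 = 9825.
∂h/∂x = [(+2.02)·(-65) − (+0.42)·45] / 9825 = -0.01529
∂h/∂y = [(-165)·(+0.42) − 20·(+2.02)] / 9825 = -0.01117
h(360, 20) = 79.52 + (-0.01529)·(170) + (-0.01117)·(-45) = 79.52 -2.599 +0.502 = 77.424 ft.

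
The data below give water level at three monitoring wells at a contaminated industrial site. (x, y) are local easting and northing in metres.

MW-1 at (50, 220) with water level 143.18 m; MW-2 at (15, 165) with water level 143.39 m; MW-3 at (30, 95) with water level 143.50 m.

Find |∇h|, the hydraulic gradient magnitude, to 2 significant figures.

With h = a·x + b·y + c and MW-1 as origin, the differences give:
  (-35)·a + (-55)·b = +0.21
  (-20)·a + (-125)·b = +0.32
Eliminate b (×(-125) and ×(-55), subtract): 3275·a = -8.650 → a = ∂h/∂x = -0.002641
Back-substitute: b = ∂h/∂y = -0.002137.
|∇h| = √(-0.002641² + -0.002137²) = 0.003397

0.0034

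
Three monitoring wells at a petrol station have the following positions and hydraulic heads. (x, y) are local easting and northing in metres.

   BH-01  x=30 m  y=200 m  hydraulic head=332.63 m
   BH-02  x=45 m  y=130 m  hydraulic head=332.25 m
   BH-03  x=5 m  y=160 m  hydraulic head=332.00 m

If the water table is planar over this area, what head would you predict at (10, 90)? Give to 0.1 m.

331.5 m

Differences from BH-01: to BH-02 (Δx, Δy, Δh) = (15, -70, -0.38); to BH-03 = (-25, -40, -0.63).
Determinant of the coordinate differences = 15·(-40) − (-25)·(-70) = -2350.
∂h/∂x = [(-0.38)·(-40) − (-0.63)·(-70)] / -2350 = +0.01230
∂h/∂y = [15·(-0.63) − (-25)·(-0.38)] / -2350 = +0.008064
h(10, 90) = 332.63 + (+0.01230)·(-20) + (+0.008064)·(-110) = 332.63 -0.246 -0.887 = 331.497 m.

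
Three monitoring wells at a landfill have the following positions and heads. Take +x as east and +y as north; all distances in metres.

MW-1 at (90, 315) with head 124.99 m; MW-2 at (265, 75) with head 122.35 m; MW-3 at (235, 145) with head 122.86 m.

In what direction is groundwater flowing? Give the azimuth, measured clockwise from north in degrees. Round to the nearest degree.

Differences from MW-1: to MW-2 (Δx, Δy, Δh) = (175, -240, -2.64); to MW-3 = (145, -170, -2.13).
Solve a·Δx + b·Δy = Δh: det = 175·(-170) − 145·(-240) = 5050.
∂h/∂x = [(-2.64)·(-170) − (-2.13)·(-240)] / 5050 = -0.01236
∂h/∂y = [175·(-2.13) − 145·(-2.64)] / 5050 = +0.001990
Flow direction (−∇h) has components (+0.01236 E, -0.001990 N).
Azimuth = atan2(E, N) = atan2(+0.01236, -0.001990) = 99.1° ≈ 099°.

099°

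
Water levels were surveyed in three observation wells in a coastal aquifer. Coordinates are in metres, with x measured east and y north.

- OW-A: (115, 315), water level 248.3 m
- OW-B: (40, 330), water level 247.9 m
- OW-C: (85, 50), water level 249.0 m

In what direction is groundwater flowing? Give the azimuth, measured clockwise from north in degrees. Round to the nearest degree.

304°

With h = a·x + b·y + c and OW-A as origin, the differences give:
  (-75)·a + 15·b = -0.4
  (-30)·a + (-265)·b = +0.7
Eliminate b (×(-265) and ×15, subtract): 20325·a = 95.50 → a = ∂h/∂x = +0.004699
Back-substitute: b = ∂h/∂y = -0.003173.
Flow direction (−∇h) has components (-0.004699 E, +0.003173 N).
Azimuth = atan2(E, N) = atan2(-0.004699, +0.003173) = 304.0° ≈ 304°.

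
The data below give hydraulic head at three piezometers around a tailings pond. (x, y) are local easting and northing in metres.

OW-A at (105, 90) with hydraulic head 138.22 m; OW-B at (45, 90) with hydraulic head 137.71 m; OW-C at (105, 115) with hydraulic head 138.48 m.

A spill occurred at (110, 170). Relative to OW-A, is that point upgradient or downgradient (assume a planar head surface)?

upgradient

With h = a·x + b·y + c and OW-A as origin, the differences give:
  (-60)·a + 0·b = -0.51
  0·a + 25·b = +0.26
Eliminate b (×25 and ×0, subtract): -1500·a = -12.750 → a = ∂h/∂x = +0.008500
Back-substitute: b = ∂h/∂y = +0.01040.
Head at (110, 170) = 138.22 + (+0.008500)·(5) + (+0.01040)·(80) = 139.09 m.
That is higher than the 138.22 m at OW-A, so the point is upgradient.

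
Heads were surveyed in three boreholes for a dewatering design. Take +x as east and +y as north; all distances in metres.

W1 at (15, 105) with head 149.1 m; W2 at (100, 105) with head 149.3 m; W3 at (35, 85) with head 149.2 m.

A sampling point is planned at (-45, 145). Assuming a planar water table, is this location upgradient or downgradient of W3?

downgradient

Differences from W1: to W2 (Δx, Δy, Δh) = (85, 0, +0.2); to W3 = (20, -20, +0.1).
Solve a·Δx + b·Δy = Δh: det = 85·(-20) − 20·0 = -1700.
∂h/∂x = [(+0.2)·(-20) − (+0.1)·0] / -1700 = +0.002353
∂h/∂y = [85·(+0.1) − 20·(+0.2)] / -1700 = -0.002647
Head at (-45, 145) = 149.1 + (+0.002353)·(-60) + (-0.002647)·(40) = 148.85 m.
That is lower than the 149.2 m at W3, so the point is downgradient.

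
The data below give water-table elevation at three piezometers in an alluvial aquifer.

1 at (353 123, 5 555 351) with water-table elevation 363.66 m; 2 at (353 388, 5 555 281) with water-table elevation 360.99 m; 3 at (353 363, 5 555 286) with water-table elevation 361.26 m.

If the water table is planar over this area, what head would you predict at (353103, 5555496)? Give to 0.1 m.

362.3 m

With h = a·x + b·y + c and 1 as origin, the differences give:
  265·a + (-70)·b = -2.67
  240·a + (-65)·b = -2.40
Eliminate b (×(-65) and ×(-70), subtract): -425·a = 5.550 → a = ∂h/∂x = -0.01306
Back-substitute: b = ∂h/∂y = -0.01129.
h(353103, 5555496) = 363.66 + (-0.01306)·(-20) + (-0.01129)·(145) = 363.66 +0.261 -1.638 = 362.284 m.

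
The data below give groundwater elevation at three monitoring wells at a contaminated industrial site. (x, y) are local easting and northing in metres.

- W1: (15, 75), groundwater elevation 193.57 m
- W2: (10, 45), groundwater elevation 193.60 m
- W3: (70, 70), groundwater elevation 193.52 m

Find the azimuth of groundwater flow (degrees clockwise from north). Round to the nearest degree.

050°

Differences from W1: to W2 (Δx, Δy, Δh) = (-5, -30, +0.03); to W3 = (55, -5, -0.05).
Solve a·Δx + b·Δy = Δh: det = (-5)·(-5) − 55·(-30) = 1675.
∂h/∂x = [(+0.03)·(-5) − (-0.05)·(-30)] / 1675 = -0.0009851
∂h/∂y = [(-5)·(-0.05) − 55·(+0.03)] / 1675 = -0.0008358
Flow direction (−∇h) has components (+0.0009851 E, +0.0008358 N).
Azimuth = atan2(E, N) = atan2(+0.0009851, +0.0008358) = 49.7° ≈ 050°.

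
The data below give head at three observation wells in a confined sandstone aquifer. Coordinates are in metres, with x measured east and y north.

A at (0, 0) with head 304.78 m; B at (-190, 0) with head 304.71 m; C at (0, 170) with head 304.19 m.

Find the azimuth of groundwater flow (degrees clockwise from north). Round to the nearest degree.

∂h/∂x = (304.71 − 304.78) / (-190 − 0) = +0.0003684
∂h/∂y = (304.19 − 304.78) / (170 − 0) = -0.003471
Flow direction (−∇h) has components (-0.0003684 E, +0.003471 N).
Azimuth = atan2(E, N) = atan2(-0.0003684, +0.003471) = 353.9° ≈ 354°.

354°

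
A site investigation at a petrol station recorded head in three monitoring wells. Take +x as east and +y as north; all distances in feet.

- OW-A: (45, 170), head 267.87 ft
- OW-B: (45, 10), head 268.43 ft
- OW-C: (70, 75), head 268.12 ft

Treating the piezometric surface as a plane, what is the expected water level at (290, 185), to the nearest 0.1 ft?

267.0 ft

Three-point gradient (reference OW-A): Δ to OW-B = (0, -160, +0.56), Δ to OW-C = (25, -95, +0.25).
∂h/∂x = -0.003300, ∂h/∂y = -0.003500 (det = 4000).
h(290, 185) = 267.87 + (-0.003300)·(245) + (-0.003500)·(15) = 267.87 -0.809 -0.053 = 267.009 ft.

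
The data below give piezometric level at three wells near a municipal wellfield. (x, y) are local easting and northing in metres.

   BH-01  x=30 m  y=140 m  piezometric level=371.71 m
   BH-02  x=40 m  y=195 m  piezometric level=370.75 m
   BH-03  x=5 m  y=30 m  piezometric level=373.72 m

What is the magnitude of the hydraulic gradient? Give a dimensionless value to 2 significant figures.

Three-point gradient (reference BH-01): Δ to BH-02 = (10, 55, -0.96), Δ to BH-03 = (-25, -110, +2.01).
∂h/∂x = -0.01800, ∂h/∂y = -0.01418 (det = 275).
|∇h| = √(-0.01800² + -0.01418²) = 0.02291

0.023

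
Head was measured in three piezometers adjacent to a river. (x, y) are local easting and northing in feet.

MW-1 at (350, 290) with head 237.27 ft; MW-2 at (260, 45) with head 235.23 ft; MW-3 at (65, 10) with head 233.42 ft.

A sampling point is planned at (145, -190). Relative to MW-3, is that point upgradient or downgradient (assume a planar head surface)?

downgradient

Differences from MW-1: to MW-2 (Δx, Δy, Δh) = (-90, -245, -2.04); to MW-3 = (-285, -280, -3.85).
Solve a·Δx + b·Δy = Δh: det = (-90)·(-280) − (-285)·(-245) = -44625.
∂h/∂x = [(-2.04)·(-280) − (-3.85)·(-245)] / -44625 = +0.008337
∂h/∂y = [(-90)·(-3.85) − (-285)·(-2.04)] / -44625 = +0.005264
Head at (145, -190) = 237.27 + (+0.008337)·(-205) + (+0.005264)·(-480) = 233.03 ft.
That is lower than the 233.42 ft at MW-3, so the point is downgradient.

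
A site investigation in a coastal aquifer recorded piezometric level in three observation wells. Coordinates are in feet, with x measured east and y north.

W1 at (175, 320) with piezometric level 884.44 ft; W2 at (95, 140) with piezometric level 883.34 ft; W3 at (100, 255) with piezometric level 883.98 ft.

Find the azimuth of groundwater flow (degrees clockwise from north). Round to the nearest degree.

194°

Taking W1 as reference: W2−W1 = (-80, -180, -1.10); W3−W1 = (-75, -65, -0.46).
Determinant of the coordinate differences = (-80)·(-65) − (-75)·(-180) = -8300.
∂h/∂x = [(-1.10)·(-65) − (-0.46)·(-180)] / -8300 = +0.001361
∂h/∂y = [(-80)·(-0.46) − (-75)·(-1.10)] / -8300 = +0.005506
Flow direction (−∇h) has components (-0.001361 E, -0.005506 N).
Azimuth = atan2(E, N) = atan2(-0.001361, -0.005506) = 193.9° ≈ 194°.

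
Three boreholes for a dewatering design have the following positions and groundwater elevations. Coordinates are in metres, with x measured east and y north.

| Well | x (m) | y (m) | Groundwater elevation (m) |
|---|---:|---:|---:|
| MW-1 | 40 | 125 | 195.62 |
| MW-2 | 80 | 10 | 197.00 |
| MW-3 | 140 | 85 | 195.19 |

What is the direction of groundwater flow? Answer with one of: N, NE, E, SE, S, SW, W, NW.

NE

Differences from MW-1: to MW-2 (Δx, Δy, Δh) = (40, -115, +1.38); to MW-3 = (100, -40, -0.43).
Determinant of the coordinate differences = 40·(-40) − 100·(-115) = 9900.
∂h/∂x = [(+1.38)·(-40) − (-0.43)·(-115)] / 9900 = -0.01057
∂h/∂y = [40·(-0.43) − 100·(+1.38)] / 9900 = -0.01568
Flow = −∇h = (+0.01057 east, +0.01568 north), which points northeast.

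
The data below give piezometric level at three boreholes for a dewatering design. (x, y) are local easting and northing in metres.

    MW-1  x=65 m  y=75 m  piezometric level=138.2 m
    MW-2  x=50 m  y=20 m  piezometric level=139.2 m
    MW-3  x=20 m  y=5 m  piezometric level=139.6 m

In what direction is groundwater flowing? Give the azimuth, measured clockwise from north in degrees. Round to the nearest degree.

016°

Three-point gradient (reference MW-1): Δ to MW-2 = (-15, -55, +1.0), Δ to MW-3 = (-45, -70, +1.4).
∂h/∂x = -0.004912, ∂h/∂y = -0.01684 (det = -1425).
Flow direction (−∇h) has components (+0.004912 E, +0.01684 N).
Azimuth = atan2(E, N) = atan2(+0.004912, +0.01684) = 16.3° ≈ 016°.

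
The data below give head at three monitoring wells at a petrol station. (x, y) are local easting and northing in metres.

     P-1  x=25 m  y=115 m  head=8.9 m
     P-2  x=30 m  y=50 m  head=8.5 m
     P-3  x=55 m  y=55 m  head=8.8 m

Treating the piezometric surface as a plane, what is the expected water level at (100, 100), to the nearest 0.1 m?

Taking P-1 as reference: P-2−P-1 = (5, -65, -0.4); P-3−P-1 = (30, -60, -0.1).
Solve a·Δx + b·Δy = Δh: det = 5·(-60) − 30·(-65) = 1650.
∂h/∂x = [(-0.4)·(-60) − (-0.1)·(-65)] / 1650 = +0.01061
∂h/∂y = [5·(-0.1) − 30·(-0.4)] / 1650 = +0.006970
h(100, 100) = 8.9 + (+0.01061)·(75) + (+0.006970)·(-15) = 8.9 +0.795 -0.105 = 9.591 m.

9.6 m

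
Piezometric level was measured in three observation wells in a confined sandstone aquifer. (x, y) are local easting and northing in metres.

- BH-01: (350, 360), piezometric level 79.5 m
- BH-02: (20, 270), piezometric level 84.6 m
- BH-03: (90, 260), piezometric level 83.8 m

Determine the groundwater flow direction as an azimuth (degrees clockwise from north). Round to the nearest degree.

Taking BH-01 as reference: BH-02−BH-01 = (-330, -90, +5.1); BH-03−BH-01 = (-260, -100, +4.3).
Determinant of the coordinate differences = (-330)·(-100) − (-260)·(-90) = 9600.
∂h/∂x = [(+5.1)·(-100) − (+4.3)·(-90)] / 9600 = -0.01281
∂h/∂y = [(-330)·(+4.3) − (-260)·(+5.1)] / 9600 = -0.009688
Flow direction (−∇h) has components (+0.01281 E, +0.009688 N).
Azimuth = atan2(E, N) = atan2(+0.01281, +0.009688) = 52.9° ≈ 053°.

053°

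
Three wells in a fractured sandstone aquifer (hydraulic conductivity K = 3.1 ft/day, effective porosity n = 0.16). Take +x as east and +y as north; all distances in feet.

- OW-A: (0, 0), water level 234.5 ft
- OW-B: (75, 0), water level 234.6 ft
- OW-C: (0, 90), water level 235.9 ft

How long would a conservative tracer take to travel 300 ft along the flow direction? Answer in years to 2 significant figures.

∂h/∂x = (234.6 − 234.5) / (75 − 0) = +0.001333
∂h/∂y = (235.9 − 234.5) / (90 − 0) = +0.01556
|∇h| = √(0.001333² + 0.01556²) = 0.01562
Seepage velocity v = K·i/n = 3.1 × 0.01562 / 0.16 = 0.3026 ft/day.
t = 300 / 0.3026 = 991.4 days = 2.71 years.

2.7 years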